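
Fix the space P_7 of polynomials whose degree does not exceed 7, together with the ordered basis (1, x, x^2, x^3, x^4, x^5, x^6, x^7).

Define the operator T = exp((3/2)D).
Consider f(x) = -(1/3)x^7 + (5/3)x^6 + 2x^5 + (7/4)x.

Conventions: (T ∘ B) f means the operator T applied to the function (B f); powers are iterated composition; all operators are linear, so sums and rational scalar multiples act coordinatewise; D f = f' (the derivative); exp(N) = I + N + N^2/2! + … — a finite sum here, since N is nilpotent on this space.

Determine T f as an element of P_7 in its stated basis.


the result is g(x) = -(1/3)x^7 - (11/6)x^6 + (5/4)x^5 + (255/8)x^4 + (1575/16)x^3 + (4509/32)x^2 + (6511/64)x + 3981/128

order-1 term: -(7/2)x^6 + 15x^5 + 15x^4 + 21/8
order-2 term: -(63/4)x^5 + (225/4)x^4 + 45x^3
order-3 term: -(315/8)x^4 + (225/2)x^3 + (135/2)x^2
order-4 term: -(945/16)x^3 + (2025/16)x^2 + (405/8)x
order-5 term: -(1701/32)x^2 + (1215/16)x + 243/16
order-6 term: -(1701/64)x + 1215/64
order-7 term: -729/128
the series for exp((3/2)D) f terminates at order 7
exp((3/2)D) f = -(1/3)x^7 - (11/6)x^6 + (5/4)x^5 + (255/8)x^4 + (1575/16)x^3 + (4509/32)x^2 + (6511/64)x + 3981/128


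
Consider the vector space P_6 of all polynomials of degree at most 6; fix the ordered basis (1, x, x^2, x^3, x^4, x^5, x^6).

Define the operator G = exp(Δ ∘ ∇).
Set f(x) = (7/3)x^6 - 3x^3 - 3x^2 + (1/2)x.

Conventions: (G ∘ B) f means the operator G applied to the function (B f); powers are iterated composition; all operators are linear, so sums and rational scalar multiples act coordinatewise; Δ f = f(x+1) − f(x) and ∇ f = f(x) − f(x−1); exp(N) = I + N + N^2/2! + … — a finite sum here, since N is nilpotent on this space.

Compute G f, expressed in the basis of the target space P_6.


the image equals g(x) = (7/3)x^6 + 70x^4 - 3x^3 + 487x^2 - (35/2)x + 1256/3

order-1 term: 70x^4 + 70x^2 - 18x - 4/3
order-2 term: 420x^2 + 140
order-3 term: 280
the series for exp(Δ ∘ ∇) f terminates at order 3
exp(Δ ∘ ∇) f = (7/3)x^6 + 70x^4 - 3x^3 + 487x^2 - (35/2)x + 1256/3


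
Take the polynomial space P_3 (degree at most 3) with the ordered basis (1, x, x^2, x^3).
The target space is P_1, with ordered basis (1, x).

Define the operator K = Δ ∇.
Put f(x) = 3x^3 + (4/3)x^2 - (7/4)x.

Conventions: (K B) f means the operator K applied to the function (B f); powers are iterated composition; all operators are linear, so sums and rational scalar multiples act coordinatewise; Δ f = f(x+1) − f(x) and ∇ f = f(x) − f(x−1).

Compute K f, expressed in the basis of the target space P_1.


∇ f = 9x^2 - (19/3)x - 1/12
Δ ∇ f = 18x + 8/3

g(x) = 18x + 8/3


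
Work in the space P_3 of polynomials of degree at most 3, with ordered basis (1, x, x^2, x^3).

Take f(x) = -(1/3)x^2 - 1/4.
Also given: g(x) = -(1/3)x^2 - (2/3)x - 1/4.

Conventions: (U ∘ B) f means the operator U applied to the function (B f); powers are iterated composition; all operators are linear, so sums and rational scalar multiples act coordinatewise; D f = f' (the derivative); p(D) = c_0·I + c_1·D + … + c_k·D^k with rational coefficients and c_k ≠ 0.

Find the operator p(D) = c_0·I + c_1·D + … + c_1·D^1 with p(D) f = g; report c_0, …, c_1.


c_0 = 1, c_1 = 1

D^0 f = -(1/3)x^2 - 1/4
D^1 f = -(2/3)x
matching coefficients of g against c_0 f + c_1 Df + … from the top degree down determines the c_i
solution: c_0 = 1, c_1 = 1


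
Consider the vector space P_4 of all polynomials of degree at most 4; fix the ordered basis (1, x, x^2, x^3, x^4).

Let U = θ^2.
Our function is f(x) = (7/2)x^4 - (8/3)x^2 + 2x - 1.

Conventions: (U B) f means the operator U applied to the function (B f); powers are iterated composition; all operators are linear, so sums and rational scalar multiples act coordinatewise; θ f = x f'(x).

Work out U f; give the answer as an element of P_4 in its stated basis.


θ f = 14x^4 - (16/3)x^2 + 2x
θ θ f = 56x^4 - (32/3)x^2 + 2x

the result is g(x) = 56x^4 - (32/3)x^2 + 2x


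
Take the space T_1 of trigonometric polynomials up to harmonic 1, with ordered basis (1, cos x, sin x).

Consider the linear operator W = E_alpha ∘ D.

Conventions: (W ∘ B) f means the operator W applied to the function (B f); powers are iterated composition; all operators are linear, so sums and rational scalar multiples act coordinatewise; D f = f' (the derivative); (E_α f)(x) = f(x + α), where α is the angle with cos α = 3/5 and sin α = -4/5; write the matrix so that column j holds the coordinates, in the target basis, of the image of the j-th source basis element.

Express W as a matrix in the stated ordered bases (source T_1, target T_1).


image of 1: 0
image of cos x: (4/5)cos x - (3/5)sin x
image of sin x: (3/5)cos x + (4/5)sin x
each image's coordinates form column j of the matrix

the matrix is [[0, 0, 0]; [0, 4/5, 3/5]; [0, -3/5, 4/5]] (rows listed top to bottom)


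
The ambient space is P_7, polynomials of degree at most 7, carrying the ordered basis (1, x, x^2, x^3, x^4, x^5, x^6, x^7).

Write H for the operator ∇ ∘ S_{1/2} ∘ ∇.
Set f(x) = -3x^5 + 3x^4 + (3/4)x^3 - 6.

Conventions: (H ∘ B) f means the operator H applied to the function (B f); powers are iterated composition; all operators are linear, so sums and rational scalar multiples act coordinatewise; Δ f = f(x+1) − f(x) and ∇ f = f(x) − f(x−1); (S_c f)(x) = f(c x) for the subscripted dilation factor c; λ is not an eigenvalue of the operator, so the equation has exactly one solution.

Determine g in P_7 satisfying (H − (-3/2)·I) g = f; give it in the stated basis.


the result is g(x) = -2x^5 + 2x^4 + (13/6)x^3 - (19/2)x^2 + (103/6)x - 17/2

write g with unknown coordinates in the stated basis and equate coefficients in (H − (-3/2)·I) g = f
solving from the highest basis element down gives g = -2x^5 + 2x^4 + (13/6)x^3 - (19/2)x^2 + (103/6)x - 17/2
check: H g = -(5/2)x^3 + (57/4)x^2 - (103/4)x + 27/4
so H g − (-3/2)·g = -3x^5 + 3x^4 + (3/4)x^3 - 6 = f ✓


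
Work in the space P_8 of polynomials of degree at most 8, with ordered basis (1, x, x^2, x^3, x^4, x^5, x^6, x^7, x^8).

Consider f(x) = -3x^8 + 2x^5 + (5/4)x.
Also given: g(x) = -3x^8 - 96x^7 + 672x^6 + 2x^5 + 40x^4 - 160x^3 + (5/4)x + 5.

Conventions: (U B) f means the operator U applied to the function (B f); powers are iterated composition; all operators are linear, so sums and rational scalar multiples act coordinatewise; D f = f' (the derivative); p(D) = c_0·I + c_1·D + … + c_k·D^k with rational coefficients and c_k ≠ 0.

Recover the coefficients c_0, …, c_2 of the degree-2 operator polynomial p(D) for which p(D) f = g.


D^0 f = -3x^8 + 2x^5 + (5/4)x
D^1 f = -24x^7 + 10x^4 + 5/4
D^2 f = -168x^6 + 40x^3
matching coefficients of g against c_0 f + c_1 Df + … from the top degree down determines the c_i
solution: c_0 = 1, c_1 = 4, c_2 = -4

p(D) = I + 4·D − 4·D^2, i.e. c_0 = 1, c_1 = 4, c_2 = -4


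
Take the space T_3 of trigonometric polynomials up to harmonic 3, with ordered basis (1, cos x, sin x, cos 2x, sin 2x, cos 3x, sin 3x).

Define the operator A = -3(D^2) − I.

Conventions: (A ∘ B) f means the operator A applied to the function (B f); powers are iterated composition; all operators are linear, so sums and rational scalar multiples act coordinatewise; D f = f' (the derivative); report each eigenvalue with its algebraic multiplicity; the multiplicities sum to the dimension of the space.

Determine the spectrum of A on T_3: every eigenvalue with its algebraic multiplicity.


image of 1: -1
image of cos x: 2cos x
image of sin x: 2sin x
image of cos 2x: 11cos 2x
image of sin 2x: 11sin 2x
image of cos 3x: 26cos 3x
image of sin 3x: 26sin 3x
the matrix is diagonal; its diagonal is (-1, 2, 2, 11, 11, 26, 26)
for a triangular matrix the eigenvalues are the diagonal entries, with algebraic multiplicity their repetition count

λ = -1 (multiplicity 1), λ = 2 (multiplicity 2), λ = 11 (multiplicity 2), λ = 26 (multiplicity 2)


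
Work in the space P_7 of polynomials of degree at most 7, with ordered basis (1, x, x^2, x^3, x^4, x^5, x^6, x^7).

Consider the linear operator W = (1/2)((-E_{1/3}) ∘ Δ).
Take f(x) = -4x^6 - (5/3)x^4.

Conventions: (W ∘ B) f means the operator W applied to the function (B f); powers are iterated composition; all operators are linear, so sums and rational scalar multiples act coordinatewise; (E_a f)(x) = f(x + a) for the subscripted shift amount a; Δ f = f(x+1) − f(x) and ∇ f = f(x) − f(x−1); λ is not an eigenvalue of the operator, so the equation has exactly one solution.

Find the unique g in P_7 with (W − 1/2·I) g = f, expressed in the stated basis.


write g with unknown coordinates in the stated basis and equate coefficients in (W − 1/2·I) g = f
solving from the highest basis element down gives g = 8x^6 - 48x^5 + (130/3)x^4 + (760/3)x^3 - (4060/9)x^2 - (5816/27)x + 32146/81
check: W g = -24x^5 + 20x^4 + (380/3)x^3 - (2030/9)x^2 - (2908/27)x + 16073/81
so W g − 1/2·g = -4x^6 - (5/3)x^4 = f ✓

the result is g(x) = 8x^6 - 48x^5 + (130/3)x^4 + (760/3)x^3 - (4060/9)x^2 - (5816/27)x + 32146/81


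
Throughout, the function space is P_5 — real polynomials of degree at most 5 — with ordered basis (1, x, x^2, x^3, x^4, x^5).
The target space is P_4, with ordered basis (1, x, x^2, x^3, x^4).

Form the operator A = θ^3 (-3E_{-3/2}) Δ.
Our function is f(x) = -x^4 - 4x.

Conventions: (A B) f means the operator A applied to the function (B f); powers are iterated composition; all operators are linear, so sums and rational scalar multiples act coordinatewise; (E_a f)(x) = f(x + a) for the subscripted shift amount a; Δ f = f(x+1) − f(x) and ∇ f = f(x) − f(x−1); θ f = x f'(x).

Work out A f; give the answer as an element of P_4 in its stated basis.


Δ f = -4x^3 - 6x^2 - 4x - 5
E_{-3/2} Δ f = -4x^3 + 12x^2 - 13x + 1
(-3E_{-3/2}) Δ f = 12x^3 - 36x^2 + 39x - 3
θ (-3E_{-3/2}) Δ f = 36x^3 - 72x^2 + 39x
θ θ (-3E_{-3/2}) Δ f = 108x^3 - 144x^2 + 39x
θ θ θ (-3E_{-3/2}) Δ f = 324x^3 - 288x^2 + 39x

g(x) = 324x^3 - 288x^2 + 39x


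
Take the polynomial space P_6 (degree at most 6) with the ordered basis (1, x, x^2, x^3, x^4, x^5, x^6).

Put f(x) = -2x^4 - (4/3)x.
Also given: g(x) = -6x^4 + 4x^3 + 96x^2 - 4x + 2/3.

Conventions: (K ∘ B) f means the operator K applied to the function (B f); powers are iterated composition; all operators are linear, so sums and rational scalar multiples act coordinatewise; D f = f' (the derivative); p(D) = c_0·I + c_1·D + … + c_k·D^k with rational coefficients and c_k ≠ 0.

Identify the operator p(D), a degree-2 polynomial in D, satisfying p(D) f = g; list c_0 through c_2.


c_0 = 3, c_1 = -1/2, c_2 = -4

D^0 f = -2x^4 - (4/3)x
D^1 f = -8x^3 - 4/3
D^2 f = -24x^2
matching coefficients of g against c_0 f + c_1 Df + … from the top degree down determines the c_i
solution: c_0 = 3, c_1 = -1/2, c_2 = -4


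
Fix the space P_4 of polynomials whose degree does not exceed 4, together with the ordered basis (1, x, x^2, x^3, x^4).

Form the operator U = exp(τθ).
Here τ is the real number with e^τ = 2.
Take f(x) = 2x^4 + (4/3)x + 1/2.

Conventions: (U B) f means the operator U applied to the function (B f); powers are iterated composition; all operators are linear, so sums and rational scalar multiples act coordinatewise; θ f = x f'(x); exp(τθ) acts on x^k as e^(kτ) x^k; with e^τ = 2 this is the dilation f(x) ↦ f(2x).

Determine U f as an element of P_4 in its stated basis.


the result is g(x) = 32x^4 + (8/3)x + 1/2

exp(τθ) x^k = e^(kτ) x^k; with e^τ = 2 this sends x^k to 2^k x^k
x ↦ 2 x
x^4 ↦ 16 x^4
applying this coordinatewise to f: exp(τθ) f = 32x^4 + (8/3)x + 1/2


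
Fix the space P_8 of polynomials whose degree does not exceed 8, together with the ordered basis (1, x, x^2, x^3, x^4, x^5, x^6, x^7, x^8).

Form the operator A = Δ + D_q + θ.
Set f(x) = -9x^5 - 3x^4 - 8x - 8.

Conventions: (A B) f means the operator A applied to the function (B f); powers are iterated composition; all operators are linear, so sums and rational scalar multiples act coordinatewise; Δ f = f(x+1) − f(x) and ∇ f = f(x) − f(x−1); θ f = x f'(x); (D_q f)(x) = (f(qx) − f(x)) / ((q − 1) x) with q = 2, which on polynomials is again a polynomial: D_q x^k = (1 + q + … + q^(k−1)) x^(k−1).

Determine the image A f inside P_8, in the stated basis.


the result is g(x) = -45x^5 - 336x^4 - 147x^3 - 108x^2 - 65x - 28

Δ f = -45x^4 - 102x^3 - 108x^2 - 57x - 20
D_q f = -279x^4 - 45x^3 - 8
θ f = -45x^5 - 12x^4 - 8x
(Δ + D_q + θ) f = -45x^5 - 336x^4 - 147x^3 - 108x^2 - 65x - 28


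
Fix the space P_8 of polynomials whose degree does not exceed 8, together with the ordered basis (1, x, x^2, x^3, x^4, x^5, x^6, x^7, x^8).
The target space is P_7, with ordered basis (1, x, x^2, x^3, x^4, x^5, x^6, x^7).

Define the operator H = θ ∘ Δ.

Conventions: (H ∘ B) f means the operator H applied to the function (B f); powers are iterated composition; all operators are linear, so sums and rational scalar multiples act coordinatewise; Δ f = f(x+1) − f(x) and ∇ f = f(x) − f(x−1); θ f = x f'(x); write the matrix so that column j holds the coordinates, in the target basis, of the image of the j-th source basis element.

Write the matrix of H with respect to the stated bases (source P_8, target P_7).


image of 1: 0
image of x: 0
image of x^2: 2x
image of x^3: 6x^2 + 3x
image of x^4: 12x^3 + 12x^2 + 4x
image of x^5: 20x^4 + 30x^3 + 20x^2 + 5x
image of x^6: 30x^5 + 60x^4 + 60x^3 + 30x^2 + 6x
image of x^7: 42x^6 + 105x^5 + 140x^4 + 105x^3 + 42x^2 + 7x
image of x^8: 56x^7 + 168x^6 + 280x^5 + 280x^4 + 168x^3 + 56x^2 + 8x
each image's coordinates form column j of the matrix

the matrix is [[0, 0, 0, 0, 0, 0, 0, 0, 0]; [0, 0, 2, 3, 4, 5, 6, 7, 8]; [0, 0, 0, 6, 12, 20, 30, 42, 56]; [0, 0, 0, 0, 12, 30, 60, 105, 168]; [0, 0, 0, 0, 0, 20, 60, 140, 280]; [0, 0, 0, 0, 0, 0, 30, 105, 280]; [0, 0, 0, 0, 0, 0, 0, 42, 168]; [0, 0, 0, 0, 0, 0, 0, 0, 56]] (rows listed top to bottom)


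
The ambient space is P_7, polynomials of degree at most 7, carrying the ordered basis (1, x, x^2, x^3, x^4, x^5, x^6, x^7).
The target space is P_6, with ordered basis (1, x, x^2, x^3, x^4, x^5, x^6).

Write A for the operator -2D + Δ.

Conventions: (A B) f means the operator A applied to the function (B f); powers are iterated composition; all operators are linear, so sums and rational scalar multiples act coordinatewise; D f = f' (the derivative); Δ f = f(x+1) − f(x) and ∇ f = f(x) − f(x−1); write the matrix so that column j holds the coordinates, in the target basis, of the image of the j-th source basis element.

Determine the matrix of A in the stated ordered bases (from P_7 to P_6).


image of 1: 0
image of x: -1
image of x^2: -2x + 1
image of x^3: -3x^2 + 3x + 1
image of x^4: -4x^3 + 6x^2 + 4x + 1
image of x^5: -5x^4 + 10x^3 + 10x^2 + 5x + 1
image of x^6: -6x^5 + 15x^4 + 20x^3 + 15x^2 + 6x + 1
image of x^7: -7x^6 + 21x^5 + 35x^4 + 35x^3 + 21x^2 + 7x + 1
each image's coordinates form column j of the matrix

the matrix is [[0, -1, 1, 1, 1, 1, 1, 1]; [0, 0, -2, 3, 4, 5, 6, 7]; [0, 0, 0, -3, 6, 10, 15, 21]; [0, 0, 0, 0, -4, 10, 20, 35]; [0, 0, 0, 0, 0, -5, 15, 35]; [0, 0, 0, 0, 0, 0, -6, 21]; [0, 0, 0, 0, 0, 0, 0, -7]] (rows listed top to bottom)


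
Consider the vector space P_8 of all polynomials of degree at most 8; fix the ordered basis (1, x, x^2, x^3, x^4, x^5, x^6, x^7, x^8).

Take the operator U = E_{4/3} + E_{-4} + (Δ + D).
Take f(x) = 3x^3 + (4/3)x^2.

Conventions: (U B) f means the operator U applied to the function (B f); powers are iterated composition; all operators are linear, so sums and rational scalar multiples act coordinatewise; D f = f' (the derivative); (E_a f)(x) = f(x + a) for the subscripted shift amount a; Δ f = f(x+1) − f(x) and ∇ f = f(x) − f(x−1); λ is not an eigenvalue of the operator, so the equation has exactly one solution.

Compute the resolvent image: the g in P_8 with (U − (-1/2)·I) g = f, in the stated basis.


write g with unknown coordinates in the stated basis and equate coefficients in (U − (-1/2)·I) g = f
solving from the highest basis element down gives g = (6/5)x^3 + (112/75)x^2 - (29524/1125)x + 183724/16875
check: U g = (12/5)x^3 + (44/75)x^2 + (14762/1125)x - 91862/16875
so U g − (-1/2)·g = 3x^3 + (4/3)x^2 = f ✓

g(x) = (6/5)x^3 + (112/75)x^2 - (29524/1125)x + 183724/16875


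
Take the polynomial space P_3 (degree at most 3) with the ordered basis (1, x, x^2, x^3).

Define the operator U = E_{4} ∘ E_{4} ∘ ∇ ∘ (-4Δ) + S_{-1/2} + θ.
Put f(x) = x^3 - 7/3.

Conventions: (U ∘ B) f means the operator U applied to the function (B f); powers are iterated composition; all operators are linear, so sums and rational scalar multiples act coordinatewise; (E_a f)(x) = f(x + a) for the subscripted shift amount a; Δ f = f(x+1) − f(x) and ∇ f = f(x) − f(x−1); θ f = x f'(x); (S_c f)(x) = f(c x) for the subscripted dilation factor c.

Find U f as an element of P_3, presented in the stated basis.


g(x) = (23/8)x^3 - 24x - 583/3

Δ f = 3x^2 + 3x + 1
(-4Δ) f = -12x^2 - 12x - 4
∇ (-4Δ) f = -24x
E_{4} ∇ (-4Δ) f = -24x - 96
E_{4} E_{4} ∇ (-4Δ) f = -24x - 192
S_{-1/2} f = -(1/8)x^3 - 7/3
θ f = 3x^3
(E_{4} ∘ E_{4} ∘ ∇ ∘ (-4Δ) + S_{-1/2} + θ) f = (23/8)x^3 - 24x - 583/3


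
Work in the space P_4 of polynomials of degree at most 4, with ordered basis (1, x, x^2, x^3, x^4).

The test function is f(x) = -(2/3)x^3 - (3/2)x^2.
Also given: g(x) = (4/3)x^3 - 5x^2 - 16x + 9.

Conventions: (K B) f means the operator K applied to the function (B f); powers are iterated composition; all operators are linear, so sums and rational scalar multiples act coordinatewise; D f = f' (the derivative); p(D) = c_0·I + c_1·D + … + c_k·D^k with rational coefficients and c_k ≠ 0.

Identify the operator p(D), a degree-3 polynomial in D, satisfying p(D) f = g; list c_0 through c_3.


c_0 = -2, c_1 = 4, c_2 = 1, c_3 = -3

D^0 f = -(2/3)x^3 - (3/2)x^2
D^1 f = -2x^2 - 3x
D^2 f = -4x - 3
D^3 f = -4
matching coefficients of g against c_0 f + c_1 Df + … from the top degree down determines the c_i
solution: c_0 = -2, c_1 = 4, c_2 = 1, c_3 = -3


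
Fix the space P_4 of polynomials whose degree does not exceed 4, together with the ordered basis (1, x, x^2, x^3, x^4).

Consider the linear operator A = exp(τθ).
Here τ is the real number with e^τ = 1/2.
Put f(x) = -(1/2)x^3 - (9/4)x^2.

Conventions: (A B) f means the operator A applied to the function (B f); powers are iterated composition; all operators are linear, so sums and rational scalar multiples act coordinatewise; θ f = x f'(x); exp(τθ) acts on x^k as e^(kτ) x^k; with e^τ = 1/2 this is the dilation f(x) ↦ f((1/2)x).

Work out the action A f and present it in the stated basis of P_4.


exp(τθ) x^k = e^(kτ) x^k; with e^τ = 1/2 this sends x^k to (1/2)^k x^k
x^2 ↦ 1/4 x^2
x^3 ↦ 1/8 x^3
applying this coordinatewise to f: exp(τθ) f = -(1/16)x^3 - (9/16)x^2

the result is g(x) = -(1/16)x^3 - (9/16)x^2


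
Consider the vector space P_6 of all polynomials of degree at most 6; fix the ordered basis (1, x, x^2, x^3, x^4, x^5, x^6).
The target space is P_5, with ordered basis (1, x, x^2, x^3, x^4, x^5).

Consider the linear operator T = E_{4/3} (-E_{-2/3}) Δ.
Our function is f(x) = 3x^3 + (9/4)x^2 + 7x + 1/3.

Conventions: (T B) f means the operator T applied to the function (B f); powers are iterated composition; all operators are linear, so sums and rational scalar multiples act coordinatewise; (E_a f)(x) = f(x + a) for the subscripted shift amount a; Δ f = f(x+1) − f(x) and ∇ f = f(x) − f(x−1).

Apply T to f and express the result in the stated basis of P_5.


g(x) = -9x^2 - (51/2)x - 101/4

Δ f = 9x^2 + (27/2)x + 49/4
E_{-2/3} Δ f = 9x^2 + (3/2)x + 29/4
(-E_{-2/3}) Δ f = -9x^2 - (3/2)x - 29/4
E_{4/3} (-E_{-2/3}) Δ f = -9x^2 - (51/2)x - 101/4


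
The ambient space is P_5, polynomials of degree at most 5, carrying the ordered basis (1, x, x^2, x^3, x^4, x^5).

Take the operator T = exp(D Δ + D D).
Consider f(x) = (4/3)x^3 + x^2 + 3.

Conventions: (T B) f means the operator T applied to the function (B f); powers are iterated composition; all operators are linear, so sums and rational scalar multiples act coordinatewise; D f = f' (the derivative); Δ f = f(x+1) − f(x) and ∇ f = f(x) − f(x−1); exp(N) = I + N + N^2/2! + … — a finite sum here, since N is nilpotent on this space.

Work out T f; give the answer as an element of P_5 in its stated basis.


order-1 term: 16x + 8
the series for exp(D Δ + D D) f terminates at order 1
exp(D Δ + D D) f = (4/3)x^3 + x^2 + 16x + 11

the result is g(x) = (4/3)x^3 + x^2 + 16x + 11


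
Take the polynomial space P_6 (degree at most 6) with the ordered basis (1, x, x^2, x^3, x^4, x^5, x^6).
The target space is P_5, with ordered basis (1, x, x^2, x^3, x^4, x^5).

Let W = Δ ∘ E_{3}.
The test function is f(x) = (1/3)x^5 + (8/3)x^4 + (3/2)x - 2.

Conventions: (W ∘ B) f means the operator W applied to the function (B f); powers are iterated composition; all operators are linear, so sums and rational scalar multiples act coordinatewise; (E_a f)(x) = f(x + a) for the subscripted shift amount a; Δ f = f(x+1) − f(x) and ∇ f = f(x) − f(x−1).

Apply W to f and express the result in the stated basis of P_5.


E_{3} f = (1/3)x^5 + (23/3)x^4 + 62x^3 + 234x^2 + (849/2)x + 599/2
Δ E_{3} f = (5/3)x^4 + 34x^3 + (706/3)x^2 + (2059/3)x + 1457/2

the result is g(x) = (5/3)x^4 + 34x^3 + (706/3)x^2 + (2059/3)x + 1457/2


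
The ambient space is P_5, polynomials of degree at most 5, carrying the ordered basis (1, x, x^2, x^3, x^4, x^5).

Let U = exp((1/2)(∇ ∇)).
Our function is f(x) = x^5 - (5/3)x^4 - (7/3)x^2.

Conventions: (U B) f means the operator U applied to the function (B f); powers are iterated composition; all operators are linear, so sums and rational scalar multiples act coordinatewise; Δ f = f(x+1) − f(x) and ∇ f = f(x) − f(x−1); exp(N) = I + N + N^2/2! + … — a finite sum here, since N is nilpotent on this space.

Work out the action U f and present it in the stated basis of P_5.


order-1 term: 10x^3 - 40x^2 + 55x - 29
order-2 term: 15x - 35
the series for exp((1/2)(∇ ∇)) f terminates at order 2
exp((1/2)(∇ ∇)) f = x^5 - (5/3)x^4 + 10x^3 - (127/3)x^2 + 70x - 64

the result is g(x) = x^5 - (5/3)x^4 + 10x^3 - (127/3)x^2 + 70x - 64


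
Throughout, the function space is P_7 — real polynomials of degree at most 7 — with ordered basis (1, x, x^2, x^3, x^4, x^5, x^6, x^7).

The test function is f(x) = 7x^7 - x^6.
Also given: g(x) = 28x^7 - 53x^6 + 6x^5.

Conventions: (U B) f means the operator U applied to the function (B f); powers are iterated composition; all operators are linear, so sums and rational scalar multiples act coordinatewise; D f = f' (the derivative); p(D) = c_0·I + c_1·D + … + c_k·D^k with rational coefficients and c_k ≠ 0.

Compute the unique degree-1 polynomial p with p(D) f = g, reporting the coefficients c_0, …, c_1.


D^0 f = 7x^7 - x^6
D^1 f = 49x^6 - 6x^5
matching coefficients of g against c_0 f + c_1 Df + … from the top degree down determines the c_i
solution: c_0 = 4, c_1 = -1

c_0 = 4, c_1 = -1


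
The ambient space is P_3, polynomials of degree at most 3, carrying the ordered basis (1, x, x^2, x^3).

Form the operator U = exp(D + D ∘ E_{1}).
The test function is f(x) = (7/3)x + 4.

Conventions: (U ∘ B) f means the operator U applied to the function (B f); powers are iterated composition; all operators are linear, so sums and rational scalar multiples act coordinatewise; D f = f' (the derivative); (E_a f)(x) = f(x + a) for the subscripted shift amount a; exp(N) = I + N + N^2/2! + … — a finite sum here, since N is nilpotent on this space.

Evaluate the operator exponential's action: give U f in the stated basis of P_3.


g(x) = (7/3)x + 26/3

order-1 term: 14/3
the series for exp(D + D ∘ E_{1}) f terminates at order 1
exp(D + D ∘ E_{1}) f = (7/3)x + 26/3


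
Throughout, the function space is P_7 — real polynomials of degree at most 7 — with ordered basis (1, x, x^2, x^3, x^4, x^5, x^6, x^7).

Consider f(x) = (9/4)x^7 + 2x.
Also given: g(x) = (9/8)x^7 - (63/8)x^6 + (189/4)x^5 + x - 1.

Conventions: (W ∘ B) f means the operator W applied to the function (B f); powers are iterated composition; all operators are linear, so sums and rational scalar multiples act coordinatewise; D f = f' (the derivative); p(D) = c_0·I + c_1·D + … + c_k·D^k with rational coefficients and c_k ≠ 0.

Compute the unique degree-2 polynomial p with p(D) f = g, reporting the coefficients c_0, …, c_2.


c_0 = 1/2, c_1 = -1/2, c_2 = 1/2

D^0 f = (9/4)x^7 + 2x
D^1 f = (63/4)x^6 + 2
D^2 f = (189/2)x^5
matching coefficients of g against c_0 f + c_1 Df + … from the top degree down determines the c_i
solution: c_0 = 1/2, c_1 = -1/2, c_2 = 1/2


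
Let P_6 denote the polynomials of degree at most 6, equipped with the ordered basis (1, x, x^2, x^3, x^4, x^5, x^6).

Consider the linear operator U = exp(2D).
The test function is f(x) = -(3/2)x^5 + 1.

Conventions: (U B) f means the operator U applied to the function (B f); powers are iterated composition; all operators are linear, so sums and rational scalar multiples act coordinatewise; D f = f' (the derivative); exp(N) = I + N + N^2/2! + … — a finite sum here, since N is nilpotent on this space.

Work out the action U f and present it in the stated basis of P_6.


order-1 term: -15x^4
order-2 term: -60x^3
order-3 term: -120x^2
order-4 term: -120x
order-5 term: -48
the series for exp(2D) f terminates at order 5
exp(2D) f = -(3/2)x^5 - 15x^4 - 60x^3 - 120x^2 - 120x - 47

the result is g(x) = -(3/2)x^5 - 15x^4 - 60x^3 - 120x^2 - 120x - 47


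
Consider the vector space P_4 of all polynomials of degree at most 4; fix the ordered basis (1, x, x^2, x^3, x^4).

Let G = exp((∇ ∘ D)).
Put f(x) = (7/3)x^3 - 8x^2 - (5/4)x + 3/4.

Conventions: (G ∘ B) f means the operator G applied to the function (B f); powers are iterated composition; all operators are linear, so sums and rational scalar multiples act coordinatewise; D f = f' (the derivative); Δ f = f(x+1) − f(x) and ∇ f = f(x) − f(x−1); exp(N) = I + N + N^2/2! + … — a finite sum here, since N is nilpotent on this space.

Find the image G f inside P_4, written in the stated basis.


order-1 term: 14x - 23
the series for exp((∇ ∘ D)) f terminates at order 1
exp((∇ ∘ D)) f = (7/3)x^3 - 8x^2 + (51/4)x - 89/4

the image equals g(x) = (7/3)x^3 - 8x^2 + (51/4)x - 89/4


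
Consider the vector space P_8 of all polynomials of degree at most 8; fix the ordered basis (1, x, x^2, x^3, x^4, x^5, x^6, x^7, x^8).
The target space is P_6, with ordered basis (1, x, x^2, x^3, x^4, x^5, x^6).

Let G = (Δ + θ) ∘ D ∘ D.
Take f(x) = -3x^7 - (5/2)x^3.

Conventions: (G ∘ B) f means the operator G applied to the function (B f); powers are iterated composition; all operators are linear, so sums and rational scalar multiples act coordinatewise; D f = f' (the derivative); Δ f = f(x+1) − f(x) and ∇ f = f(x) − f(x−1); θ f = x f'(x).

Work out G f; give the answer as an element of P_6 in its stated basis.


D f = -21x^6 - (15/2)x^2
D D f = -126x^5 - 15x
Δ (D ∘ D) f = -630x^4 - 1260x^3 - 1260x^2 - 630x - 141
θ (D ∘ D) f = -630x^5 - 15x
(Δ + θ) (D ∘ D) f = -630x^5 - 630x^4 - 1260x^3 - 1260x^2 - 645x - 141

the result is g(x) = -630x^5 - 630x^4 - 1260x^3 - 1260x^2 - 645x - 141


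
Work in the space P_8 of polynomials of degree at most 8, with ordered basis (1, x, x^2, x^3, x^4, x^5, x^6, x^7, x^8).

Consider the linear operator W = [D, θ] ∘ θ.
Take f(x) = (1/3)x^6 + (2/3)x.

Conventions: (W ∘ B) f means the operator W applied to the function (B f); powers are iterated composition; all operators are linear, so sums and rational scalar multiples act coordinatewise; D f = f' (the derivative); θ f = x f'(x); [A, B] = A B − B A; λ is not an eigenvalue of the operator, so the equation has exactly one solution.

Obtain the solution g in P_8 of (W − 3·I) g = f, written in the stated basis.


write g with unknown coordinates in the stated basis and equate coefficients in (W − 3·I) g = f
solving from the highest basis element down gives g = -(1/9)x^6 - (4/3)x^5 - (100/9)x^4 - (1600/27)x^3 - (1600/9)x^2 - (6406/27)x - 6406/81
check: W g = -4x^5 - (100/3)x^4 - (1600/9)x^3 - (1600/3)x^2 - (6400/9)x - 6406/27
so W g − 3·g = (1/3)x^6 + (2/3)x = f ✓

g(x) = -(1/9)x^6 - (4/3)x^5 - (100/9)x^4 - (1600/27)x^3 - (1600/9)x^2 - (6406/27)x - 6406/81


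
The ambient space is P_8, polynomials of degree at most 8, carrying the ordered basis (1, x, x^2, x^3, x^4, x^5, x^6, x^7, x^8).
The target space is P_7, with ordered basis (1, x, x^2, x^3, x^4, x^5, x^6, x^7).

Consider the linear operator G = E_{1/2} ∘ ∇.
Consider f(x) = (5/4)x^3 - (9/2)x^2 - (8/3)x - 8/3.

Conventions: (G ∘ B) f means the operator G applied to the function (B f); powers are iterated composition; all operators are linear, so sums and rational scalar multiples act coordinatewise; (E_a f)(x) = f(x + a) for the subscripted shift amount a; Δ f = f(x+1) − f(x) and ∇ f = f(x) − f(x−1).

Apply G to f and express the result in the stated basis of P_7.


∇ f = (15/4)x^2 - (51/4)x + 37/12
E_{1/2} ∇ f = (15/4)x^2 - 9x - 113/48

the image equals g(x) = (15/4)x^2 - 9x - 113/48


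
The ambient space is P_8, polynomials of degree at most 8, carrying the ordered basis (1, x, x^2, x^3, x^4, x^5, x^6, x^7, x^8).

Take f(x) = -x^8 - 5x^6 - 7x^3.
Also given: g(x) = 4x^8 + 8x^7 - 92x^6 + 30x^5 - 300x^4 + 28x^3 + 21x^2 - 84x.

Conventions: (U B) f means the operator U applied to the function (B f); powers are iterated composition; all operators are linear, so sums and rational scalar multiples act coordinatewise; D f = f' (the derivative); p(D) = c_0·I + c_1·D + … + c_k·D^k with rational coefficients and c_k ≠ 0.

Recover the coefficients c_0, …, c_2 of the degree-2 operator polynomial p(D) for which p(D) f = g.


D^0 f = -x^8 - 5x^6 - 7x^3
D^1 f = -8x^7 - 30x^5 - 21x^2
D^2 f = -56x^6 - 150x^4 - 42x
matching coefficients of g against c_0 f + c_1 Df + … from the top degree down determines the c_i
solution: c_0 = -4, c_1 = -1, c_2 = 2

p(D) = -4·I − D + 2·D^2, i.e. c_0 = -4, c_1 = -1, c_2 = 2


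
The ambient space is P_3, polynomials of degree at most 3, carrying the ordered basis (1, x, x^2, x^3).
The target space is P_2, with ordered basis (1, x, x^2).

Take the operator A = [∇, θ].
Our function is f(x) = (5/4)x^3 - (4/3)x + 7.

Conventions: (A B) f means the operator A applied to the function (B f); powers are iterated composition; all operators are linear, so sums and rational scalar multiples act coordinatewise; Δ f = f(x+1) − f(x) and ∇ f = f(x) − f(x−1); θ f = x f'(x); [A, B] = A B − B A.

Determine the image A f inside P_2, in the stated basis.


θ f = (15/4)x^3 - (4/3)x
∇ θ f = (45/4)x^2 - (45/4)x + 29/12
∇ f = (15/4)x^2 - (15/4)x - 1/12
θ ∇ f = (15/2)x^2 - (15/4)x
[∇, θ] f = (15/4)x^2 - (15/2)x + 29/12

the result is g(x) = (15/4)x^2 - (15/2)x + 29/12


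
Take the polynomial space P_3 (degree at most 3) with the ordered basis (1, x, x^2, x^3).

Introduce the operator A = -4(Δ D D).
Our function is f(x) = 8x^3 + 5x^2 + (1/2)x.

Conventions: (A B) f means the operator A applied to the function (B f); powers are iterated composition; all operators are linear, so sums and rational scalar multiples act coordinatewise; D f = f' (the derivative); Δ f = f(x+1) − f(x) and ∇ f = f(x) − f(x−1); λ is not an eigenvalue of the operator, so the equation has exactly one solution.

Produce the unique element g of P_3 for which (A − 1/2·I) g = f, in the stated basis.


the result is g(x) = -16x^3 - 10x^2 - x + 768

write g with unknown coordinates in the stated basis and equate coefficients in (A − 1/2·I) g = f
solving from the highest basis element down gives g = -16x^3 - 10x^2 - x + 768
check: A g = 384
so A g − 1/2·g = 8x^3 + 5x^2 + (1/2)x = f ✓


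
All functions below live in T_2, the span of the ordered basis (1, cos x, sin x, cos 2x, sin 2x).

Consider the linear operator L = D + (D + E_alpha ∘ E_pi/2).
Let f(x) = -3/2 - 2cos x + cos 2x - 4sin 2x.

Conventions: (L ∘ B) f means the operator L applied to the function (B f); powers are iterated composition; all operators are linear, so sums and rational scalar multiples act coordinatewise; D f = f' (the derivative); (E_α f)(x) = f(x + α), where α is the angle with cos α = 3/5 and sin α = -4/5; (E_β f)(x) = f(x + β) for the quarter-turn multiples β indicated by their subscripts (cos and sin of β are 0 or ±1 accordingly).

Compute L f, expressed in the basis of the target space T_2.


g(x) = -3/2 - (8/5)cos x + (26/5)sin x - (489/25)cos 2x - (152/25)sin 2x

D f = 2sin x - 8cos 2x - 2sin 2x
D f = 2sin x - 8cos 2x - 2sin 2x
E_pi/2 f = -3/2 + 2sin x - cos 2x + 4sin 2x
E_alpha E_pi/2 f = -3/2 - (8/5)cos x + (6/5)sin x - (89/25)cos 2x - (52/25)sin 2x
(D + E_alpha ∘ E_pi/2) f = -3/2 - (8/5)cos x + (16/5)sin x - (289/25)cos 2x - (102/25)sin 2x
(D + (D + E_alpha ∘ E_pi/2)) f = -3/2 - (8/5)cos x + (26/5)sin x - (489/25)cos 2x - (152/25)sin 2x


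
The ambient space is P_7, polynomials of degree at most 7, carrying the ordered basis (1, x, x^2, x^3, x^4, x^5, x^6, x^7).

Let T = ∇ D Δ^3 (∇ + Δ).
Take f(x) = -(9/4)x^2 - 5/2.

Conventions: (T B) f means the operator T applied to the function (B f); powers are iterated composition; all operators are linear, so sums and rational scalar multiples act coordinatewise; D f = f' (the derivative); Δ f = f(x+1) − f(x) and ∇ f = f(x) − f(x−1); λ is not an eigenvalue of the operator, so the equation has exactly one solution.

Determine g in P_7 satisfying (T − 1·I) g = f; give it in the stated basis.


write g with unknown coordinates in the stated basis and equate coefficients in (T − 1·I) g = f
solving from the highest basis element down gives g = (9/4)x^2 + 5/2
check: T g = 0
so T g − 1·g = -(9/4)x^2 - 5/2 = f ✓

the image equals g(x) = (9/4)x^2 + 5/2


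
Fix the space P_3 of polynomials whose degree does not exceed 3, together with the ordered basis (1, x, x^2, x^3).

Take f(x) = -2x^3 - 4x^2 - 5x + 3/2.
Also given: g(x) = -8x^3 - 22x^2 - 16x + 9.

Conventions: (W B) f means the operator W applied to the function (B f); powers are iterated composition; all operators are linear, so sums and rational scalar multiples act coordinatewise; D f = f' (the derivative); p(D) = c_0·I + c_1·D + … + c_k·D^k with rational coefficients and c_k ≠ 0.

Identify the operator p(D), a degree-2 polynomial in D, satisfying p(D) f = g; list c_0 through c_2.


p(D) = 4·I + D − D^2, i.e. c_0 = 4, c_1 = 1, c_2 = -1

D^0 f = -2x^3 - 4x^2 - 5x + 3/2
D^1 f = -6x^2 - 8x - 5
D^2 f = -12x - 8
matching coefficients of g against c_0 f + c_1 Df + … from the top degree down determines the c_i
solution: c_0 = 4, c_1 = 1, c_2 = -1


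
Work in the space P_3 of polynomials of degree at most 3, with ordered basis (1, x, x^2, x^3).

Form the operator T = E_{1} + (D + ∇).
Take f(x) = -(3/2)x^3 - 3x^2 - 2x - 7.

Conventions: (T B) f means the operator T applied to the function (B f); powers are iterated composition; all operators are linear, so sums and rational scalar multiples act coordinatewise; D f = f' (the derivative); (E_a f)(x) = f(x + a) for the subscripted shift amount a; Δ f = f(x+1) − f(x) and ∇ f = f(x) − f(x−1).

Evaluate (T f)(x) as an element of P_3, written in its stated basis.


g(x) = -(3/2)x^3 - (33/2)x^2 - 20x - 16

E_{1} f = -(3/2)x^3 - (15/2)x^2 - (25/2)x - 27/2
D f = -(9/2)x^2 - 6x - 2
∇ f = -(9/2)x^2 - (3/2)x - 1/2
(D + ∇) f = -9x^2 - (15/2)x - 5/2
(E_{1} + (D + ∇)) f = -(3/2)x^3 - (33/2)x^2 - 20x - 16


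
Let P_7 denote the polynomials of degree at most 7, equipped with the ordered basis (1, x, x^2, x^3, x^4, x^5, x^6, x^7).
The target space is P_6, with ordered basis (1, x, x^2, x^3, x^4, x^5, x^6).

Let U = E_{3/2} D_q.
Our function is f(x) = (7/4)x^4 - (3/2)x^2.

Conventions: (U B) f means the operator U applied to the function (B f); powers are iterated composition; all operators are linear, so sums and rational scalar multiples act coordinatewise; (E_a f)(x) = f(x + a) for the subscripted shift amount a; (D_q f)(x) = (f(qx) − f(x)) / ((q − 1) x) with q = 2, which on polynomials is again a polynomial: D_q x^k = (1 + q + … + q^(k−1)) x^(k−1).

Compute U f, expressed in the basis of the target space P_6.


the image equals g(x) = (105/4)x^3 + (945/8)x^2 + (2763/16)x + 2619/32

D_q f = (105/4)x^3 - (9/2)x
E_{3/2} D_q f = (105/4)x^3 + (945/8)x^2 + (2763/16)x + 2619/32


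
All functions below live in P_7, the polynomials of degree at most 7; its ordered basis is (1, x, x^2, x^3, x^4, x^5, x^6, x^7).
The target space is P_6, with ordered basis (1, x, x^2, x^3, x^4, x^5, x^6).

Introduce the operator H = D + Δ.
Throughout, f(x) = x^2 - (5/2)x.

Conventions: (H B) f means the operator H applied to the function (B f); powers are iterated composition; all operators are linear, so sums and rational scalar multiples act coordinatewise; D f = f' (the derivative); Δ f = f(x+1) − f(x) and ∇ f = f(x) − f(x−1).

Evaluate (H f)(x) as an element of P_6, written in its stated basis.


g(x) = 4x - 4

D f = 2x - 5/2
Δ f = 2x - 3/2
(D + Δ) f = 4x - 4


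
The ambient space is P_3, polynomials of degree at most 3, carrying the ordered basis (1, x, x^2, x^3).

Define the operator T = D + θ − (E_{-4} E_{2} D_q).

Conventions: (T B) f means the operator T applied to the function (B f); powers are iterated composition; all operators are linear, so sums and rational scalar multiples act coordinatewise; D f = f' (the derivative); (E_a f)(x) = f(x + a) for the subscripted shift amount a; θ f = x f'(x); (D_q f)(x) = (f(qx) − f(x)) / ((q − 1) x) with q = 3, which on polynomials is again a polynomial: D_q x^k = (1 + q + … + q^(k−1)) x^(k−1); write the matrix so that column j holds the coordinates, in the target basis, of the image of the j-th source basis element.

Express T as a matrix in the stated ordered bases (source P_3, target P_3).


the matrix is [[0, 0, 8, -52]; [0, 1, -2, 52]; [0, 0, 2, -10]; [0, 0, 0, 3]] (rows listed top to bottom)

image of 1: 0
image of x: x
image of x^2: 2x^2 - 2x + 8
image of x^3: 3x^3 - 10x^2 + 52x - 52
each image's coordinates form column j of the matrix


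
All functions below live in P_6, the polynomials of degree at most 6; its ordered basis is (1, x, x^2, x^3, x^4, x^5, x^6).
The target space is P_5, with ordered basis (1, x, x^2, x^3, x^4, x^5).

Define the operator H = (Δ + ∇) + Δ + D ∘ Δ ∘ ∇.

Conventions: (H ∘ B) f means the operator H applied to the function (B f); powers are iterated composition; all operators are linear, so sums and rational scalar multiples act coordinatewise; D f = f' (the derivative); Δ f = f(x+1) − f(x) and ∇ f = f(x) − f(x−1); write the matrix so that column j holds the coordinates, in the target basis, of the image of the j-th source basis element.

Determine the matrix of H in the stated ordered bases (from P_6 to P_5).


the matrix is [[0, 3, 1, 9, 1, 13, 1]; [0, 0, 6, 3, 36, 5, 78]; [0, 0, 0, 9, 6, 90, 15]; [0, 0, 0, 0, 12, 10, 180]; [0, 0, 0, 0, 0, 15, 15]; [0, 0, 0, 0, 0, 0, 18]] (rows listed top to bottom)

image of 1: 0
image of x: 3
image of x^2: 6x + 1
image of x^3: 9x^2 + 3x + 9
image of x^4: 12x^3 + 6x^2 + 36x + 1
image of x^5: 15x^4 + 10x^3 + 90x^2 + 5x + 13
image of x^6: 18x^5 + 15x^4 + 180x^3 + 15x^2 + 78x + 1
each image's coordinates form column j of the matrix


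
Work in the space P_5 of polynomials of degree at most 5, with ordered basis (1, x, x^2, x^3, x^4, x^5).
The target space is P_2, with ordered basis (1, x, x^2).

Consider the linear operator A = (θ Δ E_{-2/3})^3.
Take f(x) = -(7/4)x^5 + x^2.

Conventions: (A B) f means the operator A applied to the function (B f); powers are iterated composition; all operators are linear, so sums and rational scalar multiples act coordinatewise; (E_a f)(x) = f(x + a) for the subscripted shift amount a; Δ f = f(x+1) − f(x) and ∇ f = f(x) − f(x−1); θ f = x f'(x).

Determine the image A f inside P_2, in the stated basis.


g(x) = -2520x^2 + 910x

E_{-2/3} f = -(7/4)x^5 + (35/6)x^4 - (70/9)x^3 + (167/27)x^2 - (248/81)x + 164/243
Δ E_{-2/3} f = -(35/4)x^4 + (35/6)x^3 - (35/6)x^2 + (391/108)x - 185/324
θ Δ E_{-2/3} f = -35x^4 + (35/2)x^3 - (35/3)x^2 + (391/108)x
E_{-2/3} (θ Δ E_{-2/3}) f = -35x^4 + (665/6)x^3 - 140x^2 + (9071/108)x - 3191/162
Δ E_{-2/3} (θ Δ E_{-2/3}) f = -140x^3 + (245/2)x^2 - (175/2)x + 2141/108
θ Δ E_{-2/3} (θ Δ E_{-2/3}) f = -420x^3 + 245x^2 - (175/2)x
E_{-2/3} (θ Δ E_{-2/3}) (θ Δ E_{-2/3}) f = -420x^3 + 1085x^2 - (5845/6)x + 875/3
Δ E_{-2/3} (θ Δ E_{-2/3}) (θ Δ E_{-2/3}) f = -1260x^2 + 910x - 1855/6
θ Δ E_{-2/3} (θ Δ E_{-2/3}) (θ Δ E_{-2/3}) f = -2520x^2 + 910x
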